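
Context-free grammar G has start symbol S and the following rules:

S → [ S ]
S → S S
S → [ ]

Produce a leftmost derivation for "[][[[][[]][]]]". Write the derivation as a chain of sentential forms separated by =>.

S => SS => []S => [][S] => [][[S]] => [][[SS]] => [][[SSS]] => [][[[]SS]] => [][[[][S]S]] => [][[[][[]]S]] => [][[[][[]][]]]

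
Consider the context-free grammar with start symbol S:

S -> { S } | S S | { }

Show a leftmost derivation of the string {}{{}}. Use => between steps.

S => SS => {}S => {}{S} => {}{{}}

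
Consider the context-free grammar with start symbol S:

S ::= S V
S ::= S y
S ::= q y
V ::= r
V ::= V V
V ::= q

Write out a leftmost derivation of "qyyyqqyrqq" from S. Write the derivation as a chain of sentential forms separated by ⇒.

S ⇒ SV   [S ::= S V]
SV ⇒ SyV   [S ::= S y]
SyV ⇒ SVyV   [S ::= S V]
SVyV ⇒ SyVyV   [S ::= S y]
SyVyV ⇒ SyyVyV   [S ::= S y]
SyyVyV ⇒ qyyyVyV   [S ::= q y]
qyyyVyV ⇒ qyyyVVyV   [V ::= V V]
qyyyVVyV ⇒ qyyyqVyV   [V ::= q]
qyyyqVyV ⇒ qyyyqqyV   [V ::= q]
qyyyqqyV ⇒ qyyyqqyVV   [V ::= V V]
qyyyqqyVV ⇒ qyyyqqyVVV   [V ::= V V]
qyyyqqyVVV ⇒ qyyyqqyrVV   [V ::= r]
qyyyqqyrVV ⇒ qyyyqqyrqV   [V ::= q]
qyyyqqyrqV ⇒ qyyyqqyrqq   [V ::= q]

S ⇒ SV ⇒ SyV ⇒ SVyV ⇒ SyVyV ⇒ SyyVyV ⇒ qyyyVyV ⇒ qyyyVVyV ⇒ qyyyqVyV ⇒ qyyyqqyV ⇒ qyyyqqyVV ⇒ qyyyqqyVVV ⇒ qyyyqqyrVV ⇒ qyyyqqyrqV ⇒ qyyyqqyrqq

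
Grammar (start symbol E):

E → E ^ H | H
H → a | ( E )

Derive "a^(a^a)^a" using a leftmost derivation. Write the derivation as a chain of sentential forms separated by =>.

E => E^H   [E → E ^ H]
E^H => E^H^H   [E → E ^ H]
E^H^H => H^H^H   [E → H]
H^H^H => a^H^H   [H → a]
a^H^H => a^(E)^H   [H → ( E )]
a^(E)^H => a^(E^H)^H   [E → E ^ H]
a^(E^H)^H => a^(H^H)^H   [E → H]
a^(H^H)^H => a^(a^H)^H   [H → a]
a^(a^H)^H => a^(a^a)^H   [H → a]
a^(a^a)^H => a^(a^a)^a   [H → a]

E => E^H => E^H^H => H^H^H => a^H^H => a^(E)^H => a^(E^H)^H => a^(H^H)^H => a^(a^H)^H => a^(a^a)^H => a^(a^a)^a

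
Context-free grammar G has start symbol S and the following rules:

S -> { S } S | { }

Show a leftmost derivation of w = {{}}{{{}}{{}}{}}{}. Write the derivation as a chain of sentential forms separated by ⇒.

S⇒{S}S⇒{{}}S⇒{{}}{S}S⇒{{}}{{S}S}S⇒{{}}{{{}}S}S⇒{{}}{{{}}{S}S}S⇒{{}}{{{}}{{}}S}S⇒{{}}{{{}}{{}}{}}S⇒{{}}{{{}}{{}}{}}{}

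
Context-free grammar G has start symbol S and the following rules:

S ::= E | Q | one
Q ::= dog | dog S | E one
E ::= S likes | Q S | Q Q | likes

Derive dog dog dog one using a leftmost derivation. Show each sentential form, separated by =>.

S => Q   [S ::= Q]
Q => dog S   [Q ::= dog S]
dog S => dog Q   [S ::= Q]
dog Q => dog dog S   [Q ::= dog S]
dog dog S => dog dog Q   [S ::= Q]
dog dog Q => dog dog dog S   [Q ::= dog S]
dog dog dog S => dog dog dog one   [S ::= one]

S => Q => dog S => dog Q => dog dog S => dog dog Q => dog dog dog S => dog dog dog one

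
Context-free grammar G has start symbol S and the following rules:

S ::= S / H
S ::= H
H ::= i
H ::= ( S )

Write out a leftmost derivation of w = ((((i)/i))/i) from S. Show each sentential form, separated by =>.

S => H   [S ::= H]
H => (S)   [H ::= ( S )]
(S) => (S/H)   [S ::= S / H]
(S/H) => (H/H)   [S ::= H]
(H/H) => ((S)/H)   [H ::= ( S )]
((S)/H) => ((H)/H)   [S ::= H]
((H)/H) => (((S))/H)   [H ::= ( S )]
(((S))/H) => (((S/H))/H)   [S ::= S / H]
(((S/H))/H) => (((H/H))/H)   [S ::= H]
(((H/H))/H) => ((((S)/H))/H)   [H ::= ( S )]
((((S)/H))/H) => ((((H)/H))/H)   [S ::= H]
((((H)/H))/H) => ((((i)/H))/H)   [H ::= i]
((((i)/H))/H) => ((((i)/i))/H)   [H ::= i]
((((i)/i))/H) => ((((i)/i))/i)   [H ::= i]

S => H => (S) => (S/H) => (H/H) => ((S)/H) => ((H)/H) => (((S))/H) => (((S/H))/H) => (((H/H))/H) => ((((S)/H))/H) => ((((H)/H))/H) => ((((i)/H))/H) => ((((i)/i))/H) => ((((i)/i))/i)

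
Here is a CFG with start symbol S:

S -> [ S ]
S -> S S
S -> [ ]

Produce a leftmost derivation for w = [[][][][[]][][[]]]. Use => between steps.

S => [S] => [SS] => [SSS] => [[]SS] => [[]SSS] => [[]SSSS] => [[][]SSS] => [[][][]SS] => [[][][][S]S] => [[][][][[]]S] => [[][][][[]]SS] => [[][][][[]][]S] => [[][][][[]][][S]] => [[][][][[]][][[]]]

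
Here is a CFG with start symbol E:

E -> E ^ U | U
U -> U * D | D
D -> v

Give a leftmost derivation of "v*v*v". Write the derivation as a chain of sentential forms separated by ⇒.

E⇒U⇒U*D⇒U*D*D⇒D*D*D⇒v*D*D⇒v*v*D⇒v*v*v

E ⇒ U   [E -> U]
U ⇒ U*D   [U -> U * D]
U*D ⇒ U*D*D   [U -> U * D]
U*D*D ⇒ D*D*D   [U -> D]
D*D*D ⇒ v*D*D   [D -> v]
v*D*D ⇒ v*v*D   [D -> v]
v*v*D ⇒ v*v*v   [D -> v]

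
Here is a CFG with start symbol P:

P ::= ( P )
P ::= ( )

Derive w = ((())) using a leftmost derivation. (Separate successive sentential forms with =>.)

P => (P) => ((P)) => ((()))

P => (P)   [P ::= ( P )]
(P) => ((P))   [P ::= ( P )]
((P)) => ((()))   [P ::= ( )]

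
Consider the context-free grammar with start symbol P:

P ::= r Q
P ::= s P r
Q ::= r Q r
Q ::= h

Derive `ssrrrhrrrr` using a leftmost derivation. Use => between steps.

P => sPr   [P ::= s P r]
sPr => ssPrr   [P ::= s P r]
ssPrr => ssrQrr   [P ::= r Q]
ssrQrr => ssrrQrrr   [Q ::= r Q r]
ssrrQrrr => ssrrrQrrrr   [Q ::= r Q r]
ssrrrQrrrr => ssrrrhrrrr   [Q ::= h]

P => sPr => ssPrr => ssrQrr => ssrrQrrr => ssrrrQrrrr => ssrrrhrrrr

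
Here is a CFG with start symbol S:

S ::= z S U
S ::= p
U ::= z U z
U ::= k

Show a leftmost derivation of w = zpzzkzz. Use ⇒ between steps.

S ⇒ zSU   [S ::= z S U]
zSU ⇒ zpU   [S ::= p]
zpU ⇒ zpzUz   [U ::= z U z]
zpzUz ⇒ zpzzUzz   [U ::= z U z]
zpzzUzz ⇒ zpzzkzz   [U ::= k]

S ⇒ zSU ⇒ zpU ⇒ zpzUz ⇒ zpzzUzz ⇒ zpzzkzz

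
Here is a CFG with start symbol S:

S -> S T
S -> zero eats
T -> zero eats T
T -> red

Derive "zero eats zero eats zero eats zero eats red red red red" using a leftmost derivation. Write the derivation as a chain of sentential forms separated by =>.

S => S T => S T T => S T T T => S T T T T => zero eats T T T T => zero eats zero eats T T T T => zero eats zero eats zero eats T T T T => zero eats zero eats zero eats zero eats T T T T => zero eats zero eats zero eats zero eats red T T T => zero eats zero eats zero eats zero eats red red T T => zero eats zero eats zero eats zero eats red red red T => zero eats zero eats zero eats zero eats red red red red

S => S T   [S -> S T]
S T => S T T   [S -> S T]
S T T => S T T T   [S -> S T]
S T T T => S T T T T   [S -> S T]
S T T T T => zero eats T T T T   [S -> zero eats]
zero eats T T T T => zero eats zero eats T T T T   [T -> zero eats T]
zero eats zero eats T T T T => zero eats zero eats zero eats T T T T   [T -> zero eats T]
zero eats zero eats zero eats T T T T => zero eats zero eats zero eats zero eats T T T T   [T -> zero eats T]
zero eats zero eats zero eats zero eats T T T T => zero eats zero eats zero eats zero eats red T T T   [T -> red]
zero eats zero eats zero eats zero eats red T T T => zero eats zero eats zero eats zero eats red red T T   [T -> red]
zero eats zero eats zero eats zero eats red red T T => zero eats zero eats zero eats zero eats red red red T   [T -> red]
zero eats zero eats zero eats zero eats red red red T => zero eats zero eats zero eats zero eats red red red red   [T -> red]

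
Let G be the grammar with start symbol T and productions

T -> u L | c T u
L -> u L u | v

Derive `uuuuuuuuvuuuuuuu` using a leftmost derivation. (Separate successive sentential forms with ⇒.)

T ⇒ uL   [T -> u L]
uL ⇒ uuLu   [L -> u L u]
uuLu ⇒ uuuLuu   [L -> u L u]
uuuLuu ⇒ uuuuLuuu   [L -> u L u]
uuuuLuuu ⇒ uuuuuLuuuu   [L -> u L u]
uuuuuLuuuu ⇒ uuuuuuLuuuuu   [L -> u L u]
uuuuuuLuuuuu ⇒ uuuuuuuLuuuuuu   [L -> u L u]
uuuuuuuLuuuuuu ⇒ uuuuuuuuLuuuuuuu   [L -> u L u]
uuuuuuuuLuuuuuuu ⇒ uuuuuuuuvuuuuuuu   [L -> v]

T ⇒ uL ⇒ uuLu ⇒ uuuLuu ⇒ uuuuLuuu ⇒ uuuuuLuuuu ⇒ uuuuuuLuuuuu ⇒ uuuuuuuLuuuuuu ⇒ uuuuuuuuLuuuuuuu ⇒ uuuuuuuuvuuuuuuu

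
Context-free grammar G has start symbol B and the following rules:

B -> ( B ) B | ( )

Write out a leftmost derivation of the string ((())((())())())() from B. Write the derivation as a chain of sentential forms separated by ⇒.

B ⇒ (B)B   [B -> ( B ) B]
(B)B ⇒ ((B)B)B   [B -> ( B ) B]
((B)B)B ⇒ ((())B)B   [B -> ( )]
((())B)B ⇒ ((())(B)B)B   [B -> ( B ) B]
((())(B)B)B ⇒ ((())((B)B)B)B   [B -> ( B ) B]
((())((B)B)B)B ⇒ ((())((())B)B)B   [B -> ( )]
((())((())B)B)B ⇒ ((())((())())B)B   [B -> ( )]
((())((())())B)B ⇒ ((())((())())())B   [B -> ( )]
((())((())())())B ⇒ ((())((())())())()   [B -> ( )]

B ⇒ (B)B ⇒ ((B)B)B ⇒ ((())B)B ⇒ ((())(B)B)B ⇒ ((())((B)B)B)B ⇒ ((())((())B)B)B ⇒ ((())((())())B)B ⇒ ((())((())())())B ⇒ ((())((())())())()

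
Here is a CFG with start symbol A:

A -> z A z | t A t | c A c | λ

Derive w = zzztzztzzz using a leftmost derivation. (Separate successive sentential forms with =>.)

A => zAz   [A -> z A z]
zAz => zzAzz   [A -> z A z]
zzAzz => zzzAzzz   [A -> z A z]
zzzAzzz => zzztAtzzz   [A -> t A t]
zzztAtzzz => zzztzAztzzz   [A -> z A z]
zzztzAztzzz => zzztzztzzz   [A -> λ]

A => zAz => zzAzz => zzzAzzz => zzztAtzzz => zzztzAztzzz => zzztzztzzz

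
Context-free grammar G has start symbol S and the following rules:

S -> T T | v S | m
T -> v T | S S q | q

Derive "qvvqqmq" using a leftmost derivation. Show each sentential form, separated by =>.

S => TT   [S -> T T]
TT => qT   [T -> q]
qT => qvT   [T -> v T]
qvT => qvSSq   [T -> S S q]
qvSSq => qvvSSq   [S -> v S]
qvvSSq => qvvTTSq   [S -> T T]
qvvTTSq => qvvqTSq   [T -> q]
qvvqTSq => qvvqqSq   [T -> q]
qvvqqSq => qvvqqmq   [S -> m]

S => TT => qT => qvT => qvSSq => qvvSSq => qvvTTSq => qvvqTSq => qvvqqSq => qvvqqmq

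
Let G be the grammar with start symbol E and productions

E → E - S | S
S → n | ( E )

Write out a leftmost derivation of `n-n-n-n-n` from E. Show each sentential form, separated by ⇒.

E ⇒ E-S ⇒ E-S-S ⇒ E-S-S-S ⇒ E-S-S-S-S ⇒ S-S-S-S-S ⇒ n-S-S-S-S ⇒ n-n-S-S-S ⇒ n-n-n-S-S ⇒ n-n-n-n-S ⇒ n-n-n-n-n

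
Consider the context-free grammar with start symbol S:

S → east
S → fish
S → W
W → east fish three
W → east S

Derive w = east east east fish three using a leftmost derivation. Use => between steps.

S => W   [S → W]
W => east S   [W → east S]
east S => east W   [S → W]
east W => east east S   [W → east S]
east east S => east east W   [S → W]
east east W => east east east fish three   [W → east fish three]

S => W => east S => east W => east east S => east east W => east east east fish three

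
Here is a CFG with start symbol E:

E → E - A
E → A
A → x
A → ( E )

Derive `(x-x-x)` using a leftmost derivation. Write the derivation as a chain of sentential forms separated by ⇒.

E ⇒ A ⇒ (E) ⇒ (E-A) ⇒ (E-A-A) ⇒ (A-A-A) ⇒ (x-A-A) ⇒ (x-x-A) ⇒ (x-x-x)

E ⇒ A   [E → A]
A ⇒ (E)   [A → ( E )]
(E) ⇒ (E-A)   [E → E - A]
(E-A) ⇒ (E-A-A)   [E → E - A]
(E-A-A) ⇒ (A-A-A)   [E → A]
(A-A-A) ⇒ (x-A-A)   [A → x]
(x-A-A) ⇒ (x-x-A)   [A → x]
(x-x-A) ⇒ (x-x-x)   [A → x]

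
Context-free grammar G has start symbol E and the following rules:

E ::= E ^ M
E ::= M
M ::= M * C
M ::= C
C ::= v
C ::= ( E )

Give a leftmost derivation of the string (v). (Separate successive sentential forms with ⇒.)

E⇒M⇒C⇒(E)⇒(M)⇒(C)⇒(v)

E ⇒ M   [E ::= M]
M ⇒ C   [M ::= C]
C ⇒ (E)   [C ::= ( E )]
(E) ⇒ (M)   [E ::= M]
(M) ⇒ (C)   [M ::= C]
(C) ⇒ (v)   [C ::= v]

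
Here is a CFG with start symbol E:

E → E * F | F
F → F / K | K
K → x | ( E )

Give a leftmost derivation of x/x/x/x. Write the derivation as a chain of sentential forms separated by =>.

E => F => F/K => F/K/K => F/K/K/K => K/K/K/K => x/K/K/K => x/x/K/K => x/x/x/K => x/x/x/x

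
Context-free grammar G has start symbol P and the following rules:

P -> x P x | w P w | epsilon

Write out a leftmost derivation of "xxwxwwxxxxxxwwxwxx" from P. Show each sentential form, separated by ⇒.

P ⇒ xPx ⇒ xxPxx ⇒ xxwPwxx ⇒ xxwxPxwxx ⇒ xxwxwPwxwxx ⇒ xxwxwwPwwxwxx ⇒ xxwxwwxPxwwxwxx ⇒ xxwxwwxxPxxwwxwxx ⇒ xxwxwwxxxPxxxwwxwxx ⇒ xxwxwwxxxxxxwwxwxx

P ⇒ xPx   [P -> x P x]
xPx ⇒ xxPxx   [P -> x P x]
xxPxx ⇒ xxwPwxx   [P -> w P w]
xxwPwxx ⇒ xxwxPxwxx   [P -> x P x]
xxwxPxwxx ⇒ xxwxwPwxwxx   [P -> w P w]
xxwxwPwxwxx ⇒ xxwxwwPwwxwxx   [P -> w P w]
xxwxwwPwwxwxx ⇒ xxwxwwxPxwwxwxx   [P -> x P x]
xxwxwwxPxwwxwxx ⇒ xxwxwwxxPxxwwxwxx   [P -> x P x]
xxwxwwxxPxxwwxwxx ⇒ xxwxwwxxxPxxxwwxwxx   [P -> x P x]
xxwxwwxxxPxxxwwxwxx ⇒ xxwxwwxxxxxxwwxwxx   [P -> epsilon]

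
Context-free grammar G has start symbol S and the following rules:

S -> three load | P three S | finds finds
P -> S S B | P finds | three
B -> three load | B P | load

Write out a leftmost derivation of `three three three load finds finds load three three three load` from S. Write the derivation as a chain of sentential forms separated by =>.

S => P three S => three three S => three three P three S => three three S S B three S => three three three load S B three S => three three three load finds finds B three S => three three three load finds finds B P three S => three three three load finds finds load P three S => three three three load finds finds load three three S => three three three load finds finds load three three three load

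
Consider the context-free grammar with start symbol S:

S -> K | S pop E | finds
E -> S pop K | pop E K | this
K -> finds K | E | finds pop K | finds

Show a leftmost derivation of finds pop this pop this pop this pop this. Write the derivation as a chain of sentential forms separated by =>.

S => S pop E   [S -> S pop E]
S pop E => S pop E pop E   [S -> S pop E]
S pop E pop E => S pop E pop E pop E   [S -> S pop E]
S pop E pop E pop E => S pop E pop E pop E pop E   [S -> S pop E]
S pop E pop E pop E pop E => K pop E pop E pop E pop E   [S -> K]
K pop E pop E pop E pop E => finds pop E pop E pop E pop E   [K -> finds]
finds pop E pop E pop E pop E => finds pop this pop E pop E pop E   [E -> this]
finds pop this pop E pop E pop E => finds pop this pop this pop E pop E   [E -> this]
finds pop this pop this pop E pop E => finds pop this pop this pop this pop E   [E -> this]
finds pop this pop this pop this pop E => finds pop this pop this pop this pop this   [E -> this]

S => S pop E => S pop E pop E => S pop E pop E pop E => S pop E pop E pop E pop E => K pop E pop E pop E pop E => finds pop E pop E pop E pop E => finds pop this pop E pop E pop E => finds pop this pop this pop E pop E => finds pop this pop this pop this pop E => finds pop this pop this pop this pop this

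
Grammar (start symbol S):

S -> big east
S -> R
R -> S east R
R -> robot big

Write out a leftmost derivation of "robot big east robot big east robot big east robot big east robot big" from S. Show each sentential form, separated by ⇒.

S ⇒ R ⇒ S east R ⇒ R east R ⇒ S east R east R ⇒ R east R east R ⇒ S east R east R east R ⇒ R east R east R east R ⇒ S east R east R east R east R ⇒ R east R east R east R east R ⇒ robot big east R east R east R east R ⇒ robot big east robot big east R east R east R ⇒ robot big east robot big east robot big east R east R ⇒ robot big east robot big east robot big east robot big east R ⇒ robot big east robot big east robot big east robot big east robot big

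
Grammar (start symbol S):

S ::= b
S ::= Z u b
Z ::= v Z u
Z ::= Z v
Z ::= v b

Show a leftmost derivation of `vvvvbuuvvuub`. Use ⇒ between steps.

S⇒Zub⇒vZuub⇒vZvuub⇒vZvvuub⇒vvZuvvuub⇒vvvZuuvvuub⇒vvvvbuuvvuub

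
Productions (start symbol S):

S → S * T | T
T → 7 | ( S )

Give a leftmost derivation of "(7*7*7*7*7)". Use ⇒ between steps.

S ⇒ T ⇒ (S) ⇒ (S*T) ⇒ (S*T*T) ⇒ (S*T*T*T) ⇒ (S*T*T*T*T) ⇒ (T*T*T*T*T) ⇒ (7*T*T*T*T) ⇒ (7*7*T*T*T) ⇒ (7*7*7*T*T) ⇒ (7*7*7*7*T) ⇒ (7*7*7*7*7)

S ⇒ T   [S → T]
T ⇒ (S)   [T → ( S )]
(S) ⇒ (S*T)   [S → S * T]
(S*T) ⇒ (S*T*T)   [S → S * T]
(S*T*T) ⇒ (S*T*T*T)   [S → S * T]
(S*T*T*T) ⇒ (S*T*T*T*T)   [S → S * T]
(S*T*T*T*T) ⇒ (T*T*T*T*T)   [S → T]
(T*T*T*T*T) ⇒ (7*T*T*T*T)   [T → 7]
(7*T*T*T*T) ⇒ (7*7*T*T*T)   [T → 7]
(7*7*T*T*T) ⇒ (7*7*7*T*T)   [T → 7]
(7*7*7*T*T) ⇒ (7*7*7*7*T)   [T → 7]
(7*7*7*7*T) ⇒ (7*7*7*7*7)   [T → 7]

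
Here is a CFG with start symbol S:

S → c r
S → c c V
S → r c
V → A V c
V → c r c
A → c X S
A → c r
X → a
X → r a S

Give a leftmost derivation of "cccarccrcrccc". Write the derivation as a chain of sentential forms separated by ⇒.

S ⇒ ccV   [S → c c V]
ccV ⇒ ccAVc   [V → A V c]
ccAVc ⇒ cccXSVc   [A → c X S]
cccXSVc ⇒ cccaSVc   [X → a]
cccaSVc ⇒ cccarcVc   [S → r c]
cccarcVc ⇒ cccarcAVcc   [V → A V c]
cccarcAVcc ⇒ cccarccrVcc   [A → c r]
cccarccrVcc ⇒ cccarccrcrccc   [V → c r c]

S ⇒ ccV ⇒ ccAVc ⇒ cccXSVc ⇒ cccaSVc ⇒ cccarcVc ⇒ cccarcAVcc ⇒ cccarccrVcc ⇒ cccarccrcrccc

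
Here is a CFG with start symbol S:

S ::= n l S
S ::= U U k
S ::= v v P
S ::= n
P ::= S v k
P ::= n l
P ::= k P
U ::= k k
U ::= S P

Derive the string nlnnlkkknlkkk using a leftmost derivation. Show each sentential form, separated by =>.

S => UUk => SPUk => nlSPUk => nlUUkPUk => nlSPUkPUk => nlnPUkPUk => nlnnlUkPUk => nlnnlkkkPUk => nlnnlkkknlUk => nlnnlkkknlkkk

S => UUk   [S ::= U U k]
UUk => SPUk   [U ::= S P]
SPUk => nlSPUk   [S ::= n l S]
nlSPUk => nlUUkPUk   [S ::= U U k]
nlUUkPUk => nlSPUkPUk   [U ::= S P]
nlSPUkPUk => nlnPUkPUk   [S ::= n]
nlnPUkPUk => nlnnlUkPUk   [P ::= n l]
nlnnlUkPUk => nlnnlkkkPUk   [U ::= k k]
nlnnlkkkPUk => nlnnlkkknlUk   [P ::= n l]
nlnnlkkknlUk => nlnnlkkknlkkk   [U ::= k k]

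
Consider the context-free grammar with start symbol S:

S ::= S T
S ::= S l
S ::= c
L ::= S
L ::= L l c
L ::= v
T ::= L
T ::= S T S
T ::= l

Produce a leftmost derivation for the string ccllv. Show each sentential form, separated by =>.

S => ST => STT => SlTT => STlTT => cTlTT => cLlTT => cSlTT => cclTT => ccllT => ccllL => ccllv

S => ST   [S ::= S T]
ST => STT   [S ::= S T]
STT => SlTT   [S ::= S l]
SlTT => STlTT   [S ::= S T]
STlTT => cTlTT   [S ::= c]
cTlTT => cLlTT   [T ::= L]
cLlTT => cSlTT   [L ::= S]
cSlTT => cclTT   [S ::= c]
cclTT => ccllT   [T ::= l]
ccllT => ccllL   [T ::= L]
ccllL => ccllv   [L ::= v]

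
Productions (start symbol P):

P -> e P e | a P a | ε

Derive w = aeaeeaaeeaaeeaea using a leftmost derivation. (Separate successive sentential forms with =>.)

P => aPa => aePea => aeaPaea => aeaePeaea => aeaeePeeaea => aeaeeaPaeeaea => aeaeeaaPaaeeaea => aeaeeaaePeaaeeaea => aeaeeaaeeaaeeaea

P => aPa   [P -> a P a]
aPa => aePea   [P -> e P e]
aePea => aeaPaea   [P -> a P a]
aeaPaea => aeaePeaea   [P -> e P e]
aeaePeaea => aeaeePeeaea   [P -> e P e]
aeaeePeeaea => aeaeeaPaeeaea   [P -> a P a]
aeaeeaPaeeaea => aeaeeaaPaaeeaea   [P -> a P a]
aeaeeaaPaaeeaea => aeaeeaaePeaaeeaea   [P -> e P e]
aeaeeaaePeaaeeaea => aeaeeaaeeaaeeaea   [P -> ε]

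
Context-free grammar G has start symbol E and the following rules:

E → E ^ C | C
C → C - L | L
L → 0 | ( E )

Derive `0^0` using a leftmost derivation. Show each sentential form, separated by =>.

E => E^C => C^C => L^C => 0^C => 0^L => 0^0

E => E^C   [E → E ^ C]
E^C => C^C   [E → C]
C^C => L^C   [C → L]
L^C => 0^C   [L → 0]
0^C => 0^L   [C → L]
0^L => 0^0   [L → 0]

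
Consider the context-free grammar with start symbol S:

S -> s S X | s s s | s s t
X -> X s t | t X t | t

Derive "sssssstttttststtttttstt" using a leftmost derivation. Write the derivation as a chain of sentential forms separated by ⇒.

S⇒sSX⇒ssSXX⇒sssSXXX⇒ssssssXXX⇒sssssstXtXX⇒ssssssttXttXX⇒sssssstttXtttXX⇒ssssssttttXttttXX⇒ssssssttttXstttttXX⇒ssssssttttXststttttXX⇒sssssstttttststttttXX⇒sssssstttttststttttXstX⇒sssssstttttststtttttstX⇒sssssstttttststtttttstt

S ⇒ sSX   [S -> s S X]
sSX ⇒ ssSXX   [S -> s S X]
ssSXX ⇒ sssSXXX   [S -> s S X]
sssSXXX ⇒ ssssssXXX   [S -> s s s]
ssssssXXX ⇒ sssssstXtXX   [X -> t X t]
sssssstXtXX ⇒ ssssssttXttXX   [X -> t X t]
ssssssttXttXX ⇒ sssssstttXtttXX   [X -> t X t]
sssssstttXtttXX ⇒ ssssssttttXttttXX   [X -> t X t]
ssssssttttXttttXX ⇒ ssssssttttXstttttXX   [X -> X s t]
ssssssttttXstttttXX ⇒ ssssssttttXststttttXX   [X -> X s t]
ssssssttttXststttttXX ⇒ sssssstttttststttttXX   [X -> t]
sssssstttttststttttXX ⇒ sssssstttttststttttXstX   [X -> X s t]
sssssstttttststttttXstX ⇒ sssssstttttststtttttstX   [X -> t]
sssssstttttststtttttstX ⇒ sssssstttttststtttttstt   [X -> t]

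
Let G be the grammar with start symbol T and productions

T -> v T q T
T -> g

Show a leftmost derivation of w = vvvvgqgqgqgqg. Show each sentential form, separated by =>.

T => vTqT   [T -> v T q T]
vTqT => vvTqTqT   [T -> v T q T]
vvTqTqT => vvvTqTqTqT   [T -> v T q T]
vvvTqTqTqT => vvvvTqTqTqTqT   [T -> v T q T]
vvvvTqTqTqTqT => vvvvgqTqTqTqT   [T -> g]
vvvvgqTqTqTqT => vvvvgqgqTqTqT   [T -> g]
vvvvgqgqTqTqT => vvvvgqgqgqTqT   [T -> g]
vvvvgqgqgqTqT => vvvvgqgqgqgqT   [T -> g]
vvvvgqgqgqgqT => vvvvgqgqgqgqg   [T -> g]

T => vTqT => vvTqTqT => vvvTqTqTqT => vvvvTqTqTqTqT => vvvvgqTqTqTqT => vvvvgqgqTqTqT => vvvvgqgqgqTqT => vvvvgqgqgqgqT => vvvvgqgqgqgqg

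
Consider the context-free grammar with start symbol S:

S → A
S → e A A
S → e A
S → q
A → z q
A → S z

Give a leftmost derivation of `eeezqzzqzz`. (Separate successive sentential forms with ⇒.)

S ⇒ eA   [S → e A]
eA ⇒ eSz   [A → S z]
eSz ⇒ eeAAz   [S → e A A]
eeAAz ⇒ eeSzAz   [A → S z]
eeSzAz ⇒ eeeAzAz   [S → e A]
eeeAzAz ⇒ eeezqzAz   [A → z q]
eeezqzAz ⇒ eeezqzSzz   [A → S z]
eeezqzSzz ⇒ eeezqzAzz   [S → A]
eeezqzAzz ⇒ eeezqzzqzz   [A → z q]

S ⇒ eA ⇒ eSz ⇒ eeAAz ⇒ eeSzAz ⇒ eeeAzAz ⇒ eeezqzAz ⇒ eeezqzSzz ⇒ eeezqzAzz ⇒ eeezqzzqzz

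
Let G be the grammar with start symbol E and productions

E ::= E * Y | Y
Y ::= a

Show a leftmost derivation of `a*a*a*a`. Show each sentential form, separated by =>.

E => E*Y   [E ::= E * Y]
E*Y => E*Y*Y   [E ::= E * Y]
E*Y*Y => E*Y*Y*Y   [E ::= E * Y]
E*Y*Y*Y => Y*Y*Y*Y   [E ::= Y]
Y*Y*Y*Y => a*Y*Y*Y   [Y ::= a]
a*Y*Y*Y => a*a*Y*Y   [Y ::= a]
a*a*Y*Y => a*a*a*Y   [Y ::= a]
a*a*a*Y => a*a*a*a   [Y ::= a]

E => E*Y => E*Y*Y => E*Y*Y*Y => Y*Y*Y*Y => a*Y*Y*Y => a*a*Y*Y => a*a*a*Y => a*a*a*a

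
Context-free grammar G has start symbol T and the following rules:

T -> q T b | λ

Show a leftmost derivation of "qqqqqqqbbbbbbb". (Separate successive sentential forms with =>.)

T => qTb => qqTbb => qqqTbbb => qqqqTbbbb => qqqqqTbbbbb => qqqqqqTbbbbbb => qqqqqqqTbbbbbbb => qqqqqqqbbbbbbb

T => qTb   [T -> q T b]
qTb => qqTbb   [T -> q T b]
qqTbb => qqqTbbb   [T -> q T b]
qqqTbbb => qqqqTbbbb   [T -> q T b]
qqqqTbbbb => qqqqqTbbbbb   [T -> q T b]
qqqqqTbbbbb => qqqqqqTbbbbbb   [T -> q T b]
qqqqqqTbbbbbb => qqqqqqqTbbbbbbb   [T -> q T b]
qqqqqqqTbbbbbbb => qqqqqqqbbbbbbb   [T -> λ]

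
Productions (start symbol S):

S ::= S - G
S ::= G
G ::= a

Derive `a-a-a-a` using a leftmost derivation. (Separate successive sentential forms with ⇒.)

S ⇒ S-G ⇒ S-G-G ⇒ S-G-G-G ⇒ G-G-G-G ⇒ a-G-G-G ⇒ a-a-G-G ⇒ a-a-a-G ⇒ a-a-a-a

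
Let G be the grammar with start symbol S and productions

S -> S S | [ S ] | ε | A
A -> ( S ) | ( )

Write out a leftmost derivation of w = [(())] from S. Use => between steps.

S => [S] => [A] => [(S)] => [(SS)] => [(SSS)] => [(ASS)] => [((S)SS)] => [(()SS)] => [(()S)] => [(())]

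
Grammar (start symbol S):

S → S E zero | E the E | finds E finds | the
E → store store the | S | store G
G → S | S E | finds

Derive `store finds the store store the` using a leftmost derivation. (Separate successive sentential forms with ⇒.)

S ⇒ E the E ⇒ store G the E ⇒ store finds the E ⇒ store finds the store store the

S ⇒ E the E   [S → E the E]
E the E ⇒ store G the E   [E → store G]
store G the E ⇒ store finds the E   [G → finds]
store finds the E ⇒ store finds the store store the   [E → store store the]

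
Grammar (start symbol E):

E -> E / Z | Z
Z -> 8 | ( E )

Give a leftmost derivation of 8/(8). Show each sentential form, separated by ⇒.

E ⇒ E/Z   [E -> E / Z]
E/Z ⇒ Z/Z   [E -> Z]
Z/Z ⇒ 8/Z   [Z -> 8]
8/Z ⇒ 8/(E)   [Z -> ( E )]
8/(E) ⇒ 8/(Z)   [E -> Z]
8/(Z) ⇒ 8/(8)   [Z -> 8]

E ⇒ E/Z ⇒ Z/Z ⇒ 8/Z ⇒ 8/(E) ⇒ 8/(Z) ⇒ 8/(8)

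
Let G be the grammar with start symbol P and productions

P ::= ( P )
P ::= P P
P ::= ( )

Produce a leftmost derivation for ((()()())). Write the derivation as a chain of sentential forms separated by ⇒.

P ⇒ (P) ⇒ ((P)) ⇒ ((PP)) ⇒ ((PPP)) ⇒ ((()PP)) ⇒ ((()()P)) ⇒ ((()()()))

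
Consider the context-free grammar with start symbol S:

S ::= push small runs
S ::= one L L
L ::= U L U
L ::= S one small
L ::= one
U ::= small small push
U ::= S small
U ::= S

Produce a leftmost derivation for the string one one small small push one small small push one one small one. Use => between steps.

S => one L L   [S ::= one L L]
one L L => one S one small L   [L ::= S one small]
one S one small L => one one L L one small L   [S ::= one L L]
one one L L one small L => one one U L U L one small L   [L ::= U L U]
one one U L U L one small L => one one small small push L U L one small L   [U ::= small small push]
one one small small push L U L one small L => one one small small push one U L one small L   [L ::= one]
one one small small push one U L one small L => one one small small push one small small push L one small L   [U ::= small small push]
one one small small push one small small push L one small L => one one small small push one small small push one one small L   [L ::= one]
one one small small push one small small push one one small L => one one small small push one small small push one one small one   [L ::= one]

S => one L L => one S one small L => one one L L one small L => one one U L U L one small L => one one small small push L U L one small L => one one small small push one U L one small L => one one small small push one small small push L one small L => one one small small push one small small push one one small L => one one small small push one small small push one one small one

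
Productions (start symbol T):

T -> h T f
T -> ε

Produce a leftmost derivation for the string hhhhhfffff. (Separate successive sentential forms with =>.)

T => hTf   [T -> h T f]
hTf => hhTff   [T -> h T f]
hhTff => hhhTfff   [T -> h T f]
hhhTfff => hhhhTffff   [T -> h T f]
hhhhTffff => hhhhhTfffff   [T -> h T f]
hhhhhTfffff => hhhhhfffff   [T -> ε]

T => hTf => hhTff => hhhTfff => hhhhTffff => hhhhhTfffff => hhhhhfffff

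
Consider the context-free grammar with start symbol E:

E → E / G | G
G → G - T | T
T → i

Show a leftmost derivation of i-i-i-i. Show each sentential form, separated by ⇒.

E⇒G⇒G-T⇒G-T-T⇒G-T-T-T⇒T-T-T-T⇒i-T-T-T⇒i-i-T-T⇒i-i-i-T⇒i-i-i-i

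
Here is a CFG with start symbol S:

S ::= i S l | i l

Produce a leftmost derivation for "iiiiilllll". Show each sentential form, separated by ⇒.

S⇒iSl⇒iiSll⇒iiiSlll⇒iiiiSllll⇒iiiiilllll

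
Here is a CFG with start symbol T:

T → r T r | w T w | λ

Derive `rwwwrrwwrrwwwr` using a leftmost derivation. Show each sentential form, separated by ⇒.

T⇒rTr⇒rwTwr⇒rwwTwwr⇒rwwwTwwwr⇒rwwwrTrwwwr⇒rwwwrrTrrwwwr⇒rwwwrrwTwrrwwwr⇒rwwwrrwwrrwwwr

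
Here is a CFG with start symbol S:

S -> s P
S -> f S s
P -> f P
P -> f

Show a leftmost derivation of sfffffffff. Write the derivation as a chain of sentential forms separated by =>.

S => sP   [S -> s P]
sP => sfP   [P -> f P]
sfP => sffP   [P -> f P]
sffP => sfffP   [P -> f P]
sfffP => sffffP   [P -> f P]
sffffP => sfffffP   [P -> f P]
sfffffP => sffffffP   [P -> f P]
sffffffP => sfffffffP   [P -> f P]
sfffffffP => sffffffffP   [P -> f P]
sffffffffP => sfffffffff   [P -> f]

S=>sP=>sfP=>sffP=>sfffP=>sffffP=>sfffffP=>sffffffP=>sfffffffP=>sffffffffP=>sfffffffff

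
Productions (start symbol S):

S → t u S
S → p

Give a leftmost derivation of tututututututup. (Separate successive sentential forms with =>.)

S => tuS => tutuS => tututuS => tutututuS => tututututuS => tutututututuS => tututututututuS => tututututututup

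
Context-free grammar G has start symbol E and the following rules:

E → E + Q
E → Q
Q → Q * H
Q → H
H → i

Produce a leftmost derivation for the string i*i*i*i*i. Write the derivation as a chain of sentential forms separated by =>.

E => Q   [E → Q]
Q => Q*H   [Q → Q * H]
Q*H => Q*H*H   [Q → Q * H]
Q*H*H => Q*H*H*H   [Q → Q * H]
Q*H*H*H => Q*H*H*H*H   [Q → Q * H]
Q*H*H*H*H => H*H*H*H*H   [Q → H]
H*H*H*H*H => i*H*H*H*H   [H → i]
i*H*H*H*H => i*i*H*H*H   [H → i]
i*i*H*H*H => i*i*i*H*H   [H → i]
i*i*i*H*H => i*i*i*i*H   [H → i]
i*i*i*i*H => i*i*i*i*i   [H → i]

E => Q => Q*H => Q*H*H => Q*H*H*H => Q*H*H*H*H => H*H*H*H*H => i*H*H*H*H => i*i*H*H*H => i*i*i*H*H => i*i*i*i*H => i*i*i*i*i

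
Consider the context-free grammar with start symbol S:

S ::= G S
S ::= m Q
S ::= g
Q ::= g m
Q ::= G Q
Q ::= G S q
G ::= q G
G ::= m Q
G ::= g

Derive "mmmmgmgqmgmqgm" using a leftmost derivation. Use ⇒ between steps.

S⇒mQ⇒mGQ⇒mmQQ⇒mmGSqQ⇒mmmQSqQ⇒mmmGSqSqQ⇒mmmmQSqSqQ⇒mmmmgmSqSqQ⇒mmmmgmgqSqQ⇒mmmmgmgqmQqQ⇒mmmmgmgqmgmqQ⇒mmmmgmgqmgmqgm

S ⇒ mQ   [S ::= m Q]
mQ ⇒ mGQ   [Q ::= G Q]
mGQ ⇒ mmQQ   [G ::= m Q]
mmQQ ⇒ mmGSqQ   [Q ::= G S q]
mmGSqQ ⇒ mmmQSqQ   [G ::= m Q]
mmmQSqQ ⇒ mmmGSqSqQ   [Q ::= G S q]
mmmGSqSqQ ⇒ mmmmQSqSqQ   [G ::= m Q]
mmmmQSqSqQ ⇒ mmmmgmSqSqQ   [Q ::= g m]
mmmmgmSqSqQ ⇒ mmmmgmgqSqQ   [S ::= g]
mmmmgmgqSqQ ⇒ mmmmgmgqmQqQ   [S ::= m Q]
mmmmgmgqmQqQ ⇒ mmmmgmgqmgmqQ   [Q ::= g m]
mmmmgmgqmgmqQ ⇒ mmmmgmgqmgmqgm   [Q ::= g m]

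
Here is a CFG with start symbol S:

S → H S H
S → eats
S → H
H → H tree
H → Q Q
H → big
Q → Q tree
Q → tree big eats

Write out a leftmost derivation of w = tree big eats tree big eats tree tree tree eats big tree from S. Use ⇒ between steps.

S ⇒ H S H   [S → H S H]
H S H ⇒ Q Q S H   [H → Q Q]
Q Q S H ⇒ tree big eats Q S H   [Q → tree big eats]
tree big eats Q S H ⇒ tree big eats Q tree S H   [Q → Q tree]
tree big eats Q tree S H ⇒ tree big eats Q tree tree S H   [Q → Q tree]
tree big eats Q tree tree S H ⇒ tree big eats Q tree tree tree S H   [Q → Q tree]
tree big eats Q tree tree tree S H ⇒ tree big eats tree big eats tree tree tree S H   [Q → tree big eats]
tree big eats tree big eats tree tree tree S H ⇒ tree big eats tree big eats tree tree tree eats H   [S → eats]
tree big eats tree big eats tree tree tree eats H ⇒ tree big eats tree big eats tree tree tree eats H tree   [H → H tree]
tree big eats tree big eats tree tree tree eats H tree ⇒ tree big eats tree big eats tree tree tree eats big tree   [H → big]

S ⇒ H S H ⇒ Q Q S H ⇒ tree big eats Q S H ⇒ tree big eats Q tree S H ⇒ tree big eats Q tree tree S H ⇒ tree big eats Q tree tree tree S H ⇒ tree big eats tree big eats tree tree tree S H ⇒ tree big eats tree big eats tree tree tree eats H ⇒ tree big eats tree big eats tree tree tree eats H tree ⇒ tree big eats tree big eats tree tree tree eats big tree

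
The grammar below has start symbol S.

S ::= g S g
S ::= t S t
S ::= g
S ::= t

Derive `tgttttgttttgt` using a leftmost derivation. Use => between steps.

S=>tSt=>tgSgt=>tgtStgt=>tgttSttgt=>tgtttStttgt=>tgttttSttttgt=>tgttttgttttgt

S => tSt   [S ::= t S t]
tSt => tgSgt   [S ::= g S g]
tgSgt => tgtStgt   [S ::= t S t]
tgtStgt => tgttSttgt   [S ::= t S t]
tgttSttgt => tgtttStttgt   [S ::= t S t]
tgtttStttgt => tgttttSttttgt   [S ::= t S t]
tgttttSttttgt => tgttttgttttgt   [S ::= g]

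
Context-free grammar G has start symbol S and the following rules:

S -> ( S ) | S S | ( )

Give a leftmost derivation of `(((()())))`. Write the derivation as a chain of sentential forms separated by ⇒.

S⇒(S)⇒((S))⇒(((S)))⇒(((SS)))⇒(((()S)))⇒(((()())))

S ⇒ (S)   [S -> ( S )]
(S) ⇒ ((S))   [S -> ( S )]
((S)) ⇒ (((S)))   [S -> ( S )]
(((S))) ⇒ (((SS)))   [S -> S S]
(((SS))) ⇒ (((()S)))   [S -> ( )]
(((()S))) ⇒ (((()())))   [S -> ( )]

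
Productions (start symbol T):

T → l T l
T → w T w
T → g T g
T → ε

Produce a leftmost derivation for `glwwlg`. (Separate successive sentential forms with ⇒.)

T ⇒ gTg ⇒ glTlg ⇒ glwTwlg ⇒ glwwlg

T ⇒ gTg   [T → g T g]
gTg ⇒ glTlg   [T → l T l]
glTlg ⇒ glwTwlg   [T → w T w]
glwTwlg ⇒ glwwlg   [T → ε]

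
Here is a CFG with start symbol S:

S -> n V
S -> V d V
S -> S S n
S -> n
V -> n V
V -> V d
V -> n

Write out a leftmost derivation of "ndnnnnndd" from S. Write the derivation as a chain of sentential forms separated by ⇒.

S ⇒ VdV   [S -> V d V]
VdV ⇒ ndV   [V -> n]
ndV ⇒ ndnV   [V -> n V]
ndnV ⇒ ndnnV   [V -> n V]
ndnnV ⇒ ndnnnV   [V -> n V]
ndnnnV ⇒ ndnnnVd   [V -> V d]
ndnnnVd ⇒ ndnnnnVd   [V -> n V]
ndnnnnVd ⇒ ndnnnnVdd   [V -> V d]
ndnnnnVdd ⇒ ndnnnnndd   [V -> n]

S ⇒ VdV ⇒ ndV ⇒ ndnV ⇒ ndnnV ⇒ ndnnnV ⇒ ndnnnVd ⇒ ndnnnnVd ⇒ ndnnnnVdd ⇒ ndnnnnndd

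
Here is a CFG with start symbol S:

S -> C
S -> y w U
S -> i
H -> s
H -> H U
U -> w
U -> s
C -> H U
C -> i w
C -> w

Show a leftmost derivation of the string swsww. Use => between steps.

S => C   [S -> C]
C => HU   [C -> H U]
HU => HUU   [H -> H U]
HUU => HUUU   [H -> H U]
HUUU => HUUUU   [H -> H U]
HUUUU => sUUUU   [H -> s]
sUUUU => swUUU   [U -> w]
swUUU => swsUU   [U -> s]
swsUU => swswU   [U -> w]
swswU => swsww   [U -> w]

S=>C=>HU=>HUU=>HUUU=>HUUUU=>sUUUU=>swUUU=>swsUU=>swswU=>swsww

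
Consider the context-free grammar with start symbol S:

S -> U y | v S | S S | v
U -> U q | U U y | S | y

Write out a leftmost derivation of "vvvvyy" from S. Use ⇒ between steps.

S ⇒ SS ⇒ vS ⇒ vUy ⇒ vUUyy ⇒ vSUyy ⇒ vSSUyy ⇒ vvSUyy ⇒ vvvUyy ⇒ vvvSyy ⇒ vvvvyy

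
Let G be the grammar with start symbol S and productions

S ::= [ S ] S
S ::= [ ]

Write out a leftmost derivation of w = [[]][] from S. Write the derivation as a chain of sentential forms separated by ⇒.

S ⇒ [S]S ⇒ [[]]S ⇒ [[]][]

S ⇒ [S]S   [S ::= [ S ] S]
[S]S ⇒ [[]]S   [S ::= [ ]]
[[]]S ⇒ [[]][]   [S ::= [ ]]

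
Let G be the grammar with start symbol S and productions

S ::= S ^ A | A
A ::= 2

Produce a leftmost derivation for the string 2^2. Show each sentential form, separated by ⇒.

S ⇒ S^A ⇒ A^A ⇒ 2^A ⇒ 2^2

S ⇒ S^A   [S ::= S ^ A]
S^A ⇒ A^A   [S ::= A]
A^A ⇒ 2^A   [A ::= 2]
2^A ⇒ 2^2   [A ::= 2]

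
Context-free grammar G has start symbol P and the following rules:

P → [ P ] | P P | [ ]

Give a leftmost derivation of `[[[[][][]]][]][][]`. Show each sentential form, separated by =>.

P => PP   [P → P P]
PP => PPP   [P → P P]
PPP => [P]PP   [P → [ P ]]
[P]PP => [PP]PP   [P → P P]
[PP]PP => [[P]P]PP   [P → [ P ]]
[[P]P]PP => [[[P]]P]PP   [P → [ P ]]
[[[P]]P]PP => [[[PP]]P]PP   [P → P P]
[[[PP]]P]PP => [[[PPP]]P]PP   [P → P P]
[[[PPP]]P]PP => [[[[]PP]]P]PP   [P → [ ]]
[[[[]PP]]P]PP => [[[[][]P]]P]PP   [P → [ ]]
[[[[][]P]]P]PP => [[[[][][]]]P]PP   [P → [ ]]
[[[[][][]]]P]PP => [[[[][][]]][]]PP   [P → [ ]]
[[[[][][]]][]]PP => [[[[][][]]][]][]P   [P → [ ]]
[[[[][][]]][]][]P => [[[[][][]]][]][][]   [P → [ ]]

P => PP => PPP => [P]PP => [PP]PP => [[P]P]PP => [[[P]]P]PP => [[[PP]]P]PP => [[[PPP]]P]PP => [[[[]PP]]P]PP => [[[[][]P]]P]PP => [[[[][][]]]P]PP => [[[[][][]]][]]PP => [[[[][][]]][]][]P => [[[[][][]]][]][][]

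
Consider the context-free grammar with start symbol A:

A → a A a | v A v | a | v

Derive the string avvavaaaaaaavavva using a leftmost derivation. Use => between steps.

A => aAa   [A → a A a]
aAa => avAva   [A → v A v]
avAva => avvAvva   [A → v A v]
avvAvva => avvaAavva   [A → a A a]
avvaAavva => avvavAvavva   [A → v A v]
avvavAvavva => avvavaAavavva   [A → a A a]
avvavaAavavva => avvavaaAaavavva   [A → a A a]
avvavaaAaavavva => avvavaaaAaaavavva   [A → a A a]
avvavaaaAaaavavva => avvavaaaaaaavavva   [A → a]

A => aAa => avAva => avvAvva => avvaAavva => avvavAvavva => avvavaAavavva => avvavaaAaavavva => avvavaaaAaaavavva => avvavaaaaaaavavva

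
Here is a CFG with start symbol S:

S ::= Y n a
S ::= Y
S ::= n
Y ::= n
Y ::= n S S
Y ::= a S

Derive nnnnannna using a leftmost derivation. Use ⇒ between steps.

S⇒Y⇒nSS⇒nYS⇒nnSSS⇒nnYnaSS⇒nnnnaSS⇒nnnnaYS⇒nnnnanS⇒nnnnanYna⇒nnnnannna

S ⇒ Y   [S ::= Y]
Y ⇒ nSS   [Y ::= n S S]
nSS ⇒ nYS   [S ::= Y]
nYS ⇒ nnSSS   [Y ::= n S S]
nnSSS ⇒ nnYnaSS   [S ::= Y n a]
nnYnaSS ⇒ nnnnaSS   [Y ::= n]
nnnnaSS ⇒ nnnnaYS   [S ::= Y]
nnnnaYS ⇒ nnnnanS   [Y ::= n]
nnnnanS ⇒ nnnnanYna   [S ::= Y n a]
nnnnanYna ⇒ nnnnannna   [Y ::= n]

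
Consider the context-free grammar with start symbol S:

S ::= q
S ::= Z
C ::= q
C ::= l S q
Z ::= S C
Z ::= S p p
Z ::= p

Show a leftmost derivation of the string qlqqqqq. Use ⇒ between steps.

S ⇒ Z   [S ::= Z]
Z ⇒ SC   [Z ::= S C]
SC ⇒ ZC   [S ::= Z]
ZC ⇒ SCC   [Z ::= S C]
SCC ⇒ ZCC   [S ::= Z]
ZCC ⇒ SCCC   [Z ::= S C]
SCCC ⇒ ZCCC   [S ::= Z]
ZCCC ⇒ SCCCC   [Z ::= S C]
SCCCC ⇒ qCCCC   [S ::= q]
qCCCC ⇒ qlSqCCC   [C ::= l S q]
qlSqCCC ⇒ qlqqCCC   [S ::= q]
qlqqCCC ⇒ qlqqqCC   [C ::= q]
qlqqqCC ⇒ qlqqqqC   [C ::= q]
qlqqqqC ⇒ qlqqqqq   [C ::= q]

S ⇒ Z ⇒ SC ⇒ ZC ⇒ SCC ⇒ ZCC ⇒ SCCC ⇒ ZCCC ⇒ SCCCC ⇒ qCCCC ⇒ qlSqCCC ⇒ qlqqCCC ⇒ qlqqqCC ⇒ qlqqqqC ⇒ qlqqqqq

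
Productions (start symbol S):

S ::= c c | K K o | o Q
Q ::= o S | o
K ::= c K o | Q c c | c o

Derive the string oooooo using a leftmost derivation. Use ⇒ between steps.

S ⇒ oQ ⇒ ooS ⇒ oooQ ⇒ ooooS ⇒ oooooQ ⇒ oooooo

S ⇒ oQ   [S ::= o Q]
oQ ⇒ ooS   [Q ::= o S]
ooS ⇒ oooQ   [S ::= o Q]
oooQ ⇒ ooooS   [Q ::= o S]
ooooS ⇒ oooooQ   [S ::= o Q]
oooooQ ⇒ oooooo   [Q ::= o]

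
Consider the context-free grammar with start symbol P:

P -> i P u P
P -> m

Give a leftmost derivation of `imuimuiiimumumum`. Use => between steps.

P => iPuP   [P -> i P u P]
iPuP => imuP   [P -> m]
imuP => imuiPuP   [P -> i P u P]
imuiPuP => imuimuP   [P -> m]
imuimuP => imuimuiPuP   [P -> i P u P]
imuimuiPuP => imuimuiiPuPuP   [P -> i P u P]
imuimuiiPuPuP => imuimuiiiPuPuPuP   [P -> i P u P]
imuimuiiiPuPuPuP => imuimuiiimuPuPuP   [P -> m]
imuimuiiimuPuPuP => imuimuiiimumuPuP   [P -> m]
imuimuiiimumuPuP => imuimuiiimumumuP   [P -> m]
imuimuiiimumumuP => imuimuiiimumumum   [P -> m]

P => iPuP => imuP => imuiPuP => imuimuP => imuimuiPuP => imuimuiiPuPuP => imuimuiiiPuPuPuP => imuimuiiimuPuPuP => imuimuiiimumuPuP => imuimuiiimumumuP => imuimuiiimumumum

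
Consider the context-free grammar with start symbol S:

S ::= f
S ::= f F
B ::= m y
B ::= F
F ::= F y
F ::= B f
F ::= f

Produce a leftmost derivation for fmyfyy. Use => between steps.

S => fF   [S ::= f F]
fF => fFy   [F ::= F y]
fFy => fFyy   [F ::= F y]
fFyy => fBfyy   [F ::= B f]
fBfyy => fmyfyy   [B ::= m y]

S=>fF=>fFy=>fFyy=>fBfyy=>fmyfyy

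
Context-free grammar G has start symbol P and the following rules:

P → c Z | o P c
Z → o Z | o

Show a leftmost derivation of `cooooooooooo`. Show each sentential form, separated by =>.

P => cZ => coZ => cooZ => coooZ => cooooZ => coooooZ => cooooooZ => coooooooZ => cooooooooZ => coooooooooZ => cooooooooooZ => cooooooooooo

P => cZ   [P → c Z]
cZ => coZ   [Z → o Z]
coZ => cooZ   [Z → o Z]
cooZ => coooZ   [Z → o Z]
coooZ => cooooZ   [Z → o Z]
cooooZ => coooooZ   [Z → o Z]
coooooZ => cooooooZ   [Z → o Z]
cooooooZ => coooooooZ   [Z → o Z]
coooooooZ => cooooooooZ   [Z → o Z]
cooooooooZ => coooooooooZ   [Z → o Z]
coooooooooZ => cooooooooooZ   [Z → o Z]
cooooooooooZ => cooooooooooo   [Z → o]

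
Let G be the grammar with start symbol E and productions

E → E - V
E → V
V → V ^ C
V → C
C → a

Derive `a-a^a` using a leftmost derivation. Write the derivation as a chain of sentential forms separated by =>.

E => E-V   [E → E - V]
E-V => V-V   [E → V]
V-V => C-V   [V → C]
C-V => a-V   [C → a]
a-V => a-V^C   [V → V ^ C]
a-V^C => a-C^C   [V → C]
a-C^C => a-a^C   [C → a]
a-a^C => a-a^a   [C → a]

E => E-V => V-V => C-V => a-V => a-V^C => a-C^C => a-a^C => a-a^a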